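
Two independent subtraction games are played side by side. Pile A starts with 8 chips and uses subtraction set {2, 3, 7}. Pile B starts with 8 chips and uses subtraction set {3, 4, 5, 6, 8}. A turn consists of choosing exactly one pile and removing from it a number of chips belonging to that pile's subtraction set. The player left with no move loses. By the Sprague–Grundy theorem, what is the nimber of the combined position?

3

Pile A, S = {2, 3, 7}:
G(0) = 0
G(1) = mex{} = 0
G(2) = mex{0} = 1
G(3) = mex{0,0} = 1
G(4) = mex{1,0} = 2
G(5) = mex{1,1} = 0
G(6) = mex{2,1} = 0
G(7) = mex{0,2,0} = 1
G(8) = mex{0,0,0} = 1
G_A(8) = 1.
Pile B, S = {3, 4, 5, 6, 8}:
G(0) = 0
G(1) = mex{} = 0
G(2) = mex{} = 0
G(3) = mex{0} = 1
G(4) = mex{0,0} = 1
G(5) = mex{0,0,0} = 1
G(6) = mex{1,0,0,0} = 2
G(7) = mex{1,1,0,0} = 2
G(8) = mex{1,1,1,0,0} = 2
G_B(8) = 2.
Combined Grundy value = 1 ⊕ 2 = 3.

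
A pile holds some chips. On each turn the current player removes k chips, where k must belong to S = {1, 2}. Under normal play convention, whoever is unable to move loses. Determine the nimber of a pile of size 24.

G(0) = 0
G(1) = mex{0} = 1
G(2) = mex{1,0} = 2
G(3) = mex{2,1} = 0
G(4) = mex{0,2} = 1
G(5) = mex{1,0} = 2
G(6) = mex{2,1} = 0
G(7) = mex{0,2} = 1
G(8) = mex{1,0} = 2
G(9) = mex{2,1} = 0
G(10) = mex{0,2} = 1
G(11) = mex{1,0} = 2
G(12) = mex{2,1} = 0
G(13) = mex{0,2} = 1
G(14) = mex{1,0} = 2
G(15) = mex{2,1} = 0
G(16) = mex{0,2} = 1
G(17) = mex{1,0} = 2
G(18) = mex{2,1} = 0
G(19) = mex{0,2} = 1
G(20) = mex{1,0} = 2
G(21) = mex{2,1} = 0
G(22) = mex{0,2} = 1
G(23) = mex{1,0} = 2
G(24) = mex{2,1} = 0

0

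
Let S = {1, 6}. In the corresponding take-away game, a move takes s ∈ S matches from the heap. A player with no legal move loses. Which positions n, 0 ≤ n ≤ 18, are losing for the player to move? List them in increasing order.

G(0) = 0
G(1) = mex{0} = 1
G(2) = mex{1} = 0
G(3) = mex{0} = 1
G(4) = mex{1} = 0
G(5) = mex{0} = 1
G(6) = mex{1,0} = 2
G(7) = mex{2,1} = 0
G(8) = mex{0,0} = 1
G(9) = mex{1,1} = 0
G(10) = mex{0,0} = 1
G(11) = mex{1,1} = 0
G(12) = mex{0,2} = 1
G(13) = mex{1,0} = 2
G(14) = mex{2,1} = 0
G(15) = mex{0,0} = 1
G(16) = mex{1,1} = 0
G(17) = mex{0,0} = 1
G(18) = mex{1,1} = 0
P-positions are exactly the n with G(n) = 0.

0, 2, 4, 7, 9, 11, 14, 16, 18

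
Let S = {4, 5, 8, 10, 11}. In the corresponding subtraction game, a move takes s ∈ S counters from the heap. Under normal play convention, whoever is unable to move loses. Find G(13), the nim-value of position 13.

G(0) = 0
G(1) = mex{} = 0
G(2) = mex{} = 0
G(3) = mex{} = 0
G(4) = mex{0} = 1
G(5) = mex{0,0} = 1
G(6) = mex{0,0} = 1
G(7) = mex{0,0} = 1
G(8) = mex{1,0,0} = 2
G(9) = mex{1,1,0} = 2
G(10) = mex{1,1,0,0} = 2
G(11) = mex{1,1,0,0,0} = 2
G(12) = mex{2,1,1,0,0} = 3
G(13) = mex{2,2,1,0,0} = 3

3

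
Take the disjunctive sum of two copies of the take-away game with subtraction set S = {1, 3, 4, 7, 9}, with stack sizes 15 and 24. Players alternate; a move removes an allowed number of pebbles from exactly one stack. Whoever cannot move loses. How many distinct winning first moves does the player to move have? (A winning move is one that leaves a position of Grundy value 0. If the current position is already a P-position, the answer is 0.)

4

All stacks use S = {1, 3, 4, 7, 9}:
G(0) = 0
G(1) = mex{0} = 1
G(2) = mex{1} = 0
G(3) = mex{0,0} = 1
G(4) = mex{1,1,0} = 2
G(5) = mex{2,0,1} = 3
G(6) = mex{3,1,0} = 2
G(7) = mex{2,2,1,0} = 3
G(8) = mex{3,3,2,1} = 0
G(9) = mex{0,2,3,0,0} = 1
G(10) = mex{1,3,2,1,1} = 0
G(11) = mex{0,0,3,2,0} = 1
G(12) = mex{1,1,0,3,1} = 2
G(13) = mex{2,0,1,2,2} = 3
G(14) = mex{3,1,0,3,3} = 2
G(15) = mex{2,2,1,0,2} = 3
G(16) = mex{3,3,2,1,3} = 0
G(17) = mex{0,2,3,0,0} = 1
G(18) = mex{1,3,2,1,1} = 0
G(19) = mex{0,0,3,2,0} = 1
G(20) = mex{1,1,0,3,1} = 2
G(21) = mex{2,0,1,2,2} = 3
G(22) = mex{3,1,0,3,3} = 2
G(23) = mex{2,2,1,0,2} = 3
G(24) = mex{3,3,2,1,3} = 0
Stack A: G(15) = 3.
Stack B: G(24) = 0.
Combined Grundy value = 3 ⊕ 0 = 3.
A winning move leaves total XOR = 0, i.e. changes one component's Grundy value g to g ⊕ X where X is the current total.
Stack A: need g' = 3⊕3 = 0. Options: 15−1→G=2, 15−3→G=2, 15−4→G=1, 15−7→G=0, 15−9→G=2. Hits: 1.
Stack B: need g' = 0⊕3 = 3. Options: 24−1→G=3, 24−3→G=3, 24−4→G=2, 24−7→G=1, 24−9→G=3. Hits: 3.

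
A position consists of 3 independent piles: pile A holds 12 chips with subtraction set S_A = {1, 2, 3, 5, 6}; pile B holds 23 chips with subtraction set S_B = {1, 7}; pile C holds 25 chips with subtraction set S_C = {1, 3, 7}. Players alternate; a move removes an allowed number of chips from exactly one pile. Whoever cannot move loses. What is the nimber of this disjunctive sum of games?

Pile A, S = {1, 2, 3, 5, 6}:
G(0) = 0
G(1) = mex{0} = 1
G(2) = mex{1,0} = 2
G(3) = mex{2,1,0} = 3
G(4) = mex{3,2,1} = 0
G(5) = mex{0,3,2,0} = 1
G(6) = mex{1,0,3,1,0} = 2
G(7) = mex{2,1,0,2,1} = 3
G(8) = mex{3,2,1,3,2} = 0
G(9) = mex{0,3,2,0,3} = 1
G(10) = mex{1,0,3,1,0} = 2
G(11) = mex{2,1,0,2,1} = 3
G(12) = mex{3,2,1,3,2} = 0
G_A(12) = 0.
Pile B, S = {1, 7}:
G(0) = 0
G(1) = mex{0} = 1
G(2) = mex{1} = 0
G(3) = mex{0} = 1
G(4) = mex{1} = 0
G(5) = mex{0} = 1
G(6) = mex{1} = 0
G(7) = mex{0,0} = 1
G(8) = mex{1,1} = 0
G(9) = mex{0,0} = 1
G(10) = mex{1,1} = 0
G(11) = mex{0,0} = 1
G(12) = mex{1,1} = 0
G(13) = mex{0,0} = 1
G(14) = mex{1,1} = 0
G(15) = mex{0,0} = 1
G(16) = mex{1,1} = 0
G(17) = mex{0,0} = 1
G(18) = mex{1,1} = 0
G(19) = mex{0,0} = 1
G(20) = mex{1,1} = 0
G(21) = mex{0,0} = 1
G(22) = mex{1,1} = 0
G(23) = mex{0,0} = 1
G_B(23) = 1.
Pile C, S = {1, 3, 7}:
n :  0  1  2  3  4  5  6  7  8  9 10 11 12 13 14 15 16 17 18 19 20 21 22 23 24 25
G :  0  1  0  1  0  1  0  1  0  1  0  1  0  1  0  1  0  1  0  1  0  1  0  1  0  1
G_C(25) = 1.
Combined Grundy value = 0 ⊕ 1 ⊕ 1 = 0.

0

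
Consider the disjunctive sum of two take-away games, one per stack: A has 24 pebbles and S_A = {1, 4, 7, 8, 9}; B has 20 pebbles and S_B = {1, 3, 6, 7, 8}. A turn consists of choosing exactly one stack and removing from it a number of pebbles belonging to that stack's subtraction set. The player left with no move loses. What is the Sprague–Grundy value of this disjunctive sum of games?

1

Stack A, S = {1, 4, 7, 8, 9}:
G(0) = 0
G(1) = mex{0} = 1
G(2) = mex{1} = 0
G(3) = mex{0} = 1
G(4) = mex{1,0} = 2
G(5) = mex{2,1} = 0
G(6) = mex{0,0} = 1
G(7) = mex{1,1,0} = 2
G(8) = mex{2,2,1,0} = 3
G(9) = mex{3,0,0,1,0} = 2
G(10) = mex{2,1,1,0,1} = 3
G(11) = mex{3,2,2,1,0} = 4
G(12) = mex{4,3,0,2,1} = 5
G(13) = mex{5,2,1,0,2} = 3
G(14) = mex{3,3,2,1,0} = 4
G(15) = mex{4,4,3,2,1} = 0
G(16) = mex{0,5,2,3,2} = 1
G(17) = mex{1,3,3,2,3} = 0
G(18) = mex{0,4,4,3,2} = 1
G(19) = mex{1,0,5,4,3} = 2
G(20) = mex{2,1,3,5,4} = 0
G(21) = mex{0,0,4,3,5} = 1
G(22) = mex{1,1,0,4,3} = 2
G(23) = mex{2,2,1,0,4} = 3
G(24) = mex{3,0,0,1,0} = 2
G_A(24) = 2.
Stack B, S = {1, 3, 6, 7, 8}:
n :  0  1  2  3  4  5  6  7  8  9 10 11 12 13 14 15 16 17 18 19 20
G :  0  1  0  1  0  1  2  3  2  3  2  3  4  0  1  0  1  0  1  2  3
G_B(20) = 3.
Combined Grundy value = 2 ⊕ 3 = 1.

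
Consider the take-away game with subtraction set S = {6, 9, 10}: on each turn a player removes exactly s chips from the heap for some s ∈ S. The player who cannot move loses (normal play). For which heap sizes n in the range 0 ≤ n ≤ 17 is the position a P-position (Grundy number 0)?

0, 1, 2, 3, 4, 5, 16, 17

G(0) = 0
G(1) = mex{} = 0
G(2) = mex{} = 0
G(3) = mex{} = 0
G(4) = mex{} = 0
G(5) = mex{} = 0
G(6) = mex{0} = 1
G(7) = mex{0} = 1
G(8) = mex{0} = 1
G(9) = mex{0,0} = 1
G(10) = mex{0,0,0} = 1
G(11) = mex{0,0,0} = 1
G(12) = mex{1,0,0} = 2
G(13) = mex{1,0,0} = 2
G(14) = mex{1,0,0} = 2
G(15) = mex{1,1,0} = 2
G(16) = mex{1,1,1} = 0
G(17) = mex{1,1,1} = 0
P-positions are exactly the n with G(n) = 0.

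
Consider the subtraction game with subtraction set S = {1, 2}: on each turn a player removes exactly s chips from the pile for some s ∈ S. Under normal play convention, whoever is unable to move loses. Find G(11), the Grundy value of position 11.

n :  0  1  2  3  4  5  6  7  8  9 10 11
G :  0  1  2  0  1  2  0  1  2  0  1  2

2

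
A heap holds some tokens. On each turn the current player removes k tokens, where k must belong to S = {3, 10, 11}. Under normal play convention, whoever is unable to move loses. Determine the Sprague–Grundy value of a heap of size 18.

1

G(0) = 0
G(1) = mex{} = 0
G(2) = mex{} = 0
G(3) = mex{0} = 1
G(4) = mex{0} = 1
G(5) = mex{0} = 1
G(6) = mex{1} = 0
G(7) = mex{1} = 0
G(8) = mex{1} = 0
G(9) = mex{0} = 1
G(10) = mex{0,0} = 1
G(11) = mex{0,0,0} = 1
G(12) = mex{1,0,0} = 2
G(13) = mex{1,1,0} = 2
G(14) = mex{1,1,1} = 0
G(15) = mex{2,1,1} = 0
G(16) = mex{2,0,1} = 3
G(17) = mex{0,0,0} = 1
G(18) = mex{0,0,0} = 1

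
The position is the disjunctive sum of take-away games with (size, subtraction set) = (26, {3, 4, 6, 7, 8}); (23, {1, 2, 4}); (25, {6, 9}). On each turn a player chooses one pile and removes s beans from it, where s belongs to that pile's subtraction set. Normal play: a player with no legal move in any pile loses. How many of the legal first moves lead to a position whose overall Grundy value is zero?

2

Pile A, S = {3, 4, 6, 7, 8}:
n :  0  1  2  3  4  5  6  7  8  9 10 11 12 13 14 15 16 17 18 19 20 21 22 23 24 25 26
G :  0  0  0  1  1  1  2  2  2  3  3  0  0  0  1  1  1  2  2  2  3  3  0  0  0  1  1
G_A(26) = 1.
Pile B, S = {1, 2, 4}:
G(0) = 0
G(1) = mex{0} = 1
G(2) = mex{1,0} = 2
G(3) = mex{2,1} = 0
G(4) = mex{0,2,0} = 1
G(5) = mex{1,0,1} = 2
G(6) = mex{2,1,2} = 0
G(7) = mex{0,2,0} = 1
G(8) = mex{1,0,1} = 2
G(9) = mex{2,1,2} = 0
G(10) = mex{0,2,0} = 1
G(11) = mex{1,0,1} = 2
G(12) = mex{2,1,2} = 0
G(13) = mex{0,2,0} = 1
G(14) = mex{1,0,1} = 2
G(15) = mex{2,1,2} = 0
G(16) = mex{0,2,0} = 1
G(17) = mex{1,0,1} = 2
G(18) = mex{2,1,2} = 0
G(19) = mex{0,2,0} = 1
G(20) = mex{1,0,1} = 2
G(21) = mex{2,1,2} = 0
G(22) = mex{0,2,0} = 1
G(23) = mex{1,0,1} = 2
G_B(23) = 2.
Pile C, S = {6, 9}:
n :  0  1  2  3  4  5  6  7  8  9 10 11 12 13 14 15 16 17 18 19 20 21 22 23 24 25
G :  0  0  0  0  0  0  1  1  1  1  1  1  2  2  2  0  0  0  0  0  0  1  1  1  1  1
G_C(25) = 1.
Combined Grundy value = 1 ⊕ 2 ⊕ 1 = 2.
A winning move leaves total XOR = 0, i.e. changes one component's Grundy value g to g ⊕ X where X is the current total.
Pile A: need g' = 1⊕2 = 3. Options: 26−3→G=0, 26−4→G=0, 26−6→G=3, 26−7→G=2, 26−8→G=2. Hits: 1.
Pile B: need g' = 2⊕2 = 0. Options: 23−1→G=1, 23−2→G=0, 23−4→G=1. Hits: 1.
Pile C: need g' = 1⊕2 = 3. Options: 25−6→G=0, 25−9→G=0. Hits: 0.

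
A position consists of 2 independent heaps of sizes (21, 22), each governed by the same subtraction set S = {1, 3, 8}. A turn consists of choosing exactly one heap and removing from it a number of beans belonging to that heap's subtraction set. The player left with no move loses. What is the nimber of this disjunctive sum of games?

All heaps use S = {1, 3, 8}:
n :  0  1  2  3  4  5  6  7  8  9 10 11 12 13 14 15 16 17 18 19 20 21 22
G :  0  1  0  1  0  1  0  1  2  3  2  0  1  0  1  0  1  0  1  2  3  2  0
Heap A: G(21) = 2.
Heap B: G(22) = 0.
Combined Grundy value = 2 ⊕ 0 = 2.

2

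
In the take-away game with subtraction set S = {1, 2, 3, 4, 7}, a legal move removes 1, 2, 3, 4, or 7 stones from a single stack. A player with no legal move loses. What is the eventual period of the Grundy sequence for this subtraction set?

5

G(0) = 0
G(1) = mex{0} = 1
G(2) = mex{1,0} = 2
G(3) = mex{2,1,0} = 3
G(4) = mex{3,2,1,0} = 4
G(5) = mex{4,3,2,1} = 0
G(6) = mex{0,4,3,2} = 1
G(7) = mex{1,0,4,3,0} = 2
G(8) = mex{2,1,0,4,1} = 3
G(9) = mex{3,2,1,0,2} = 4
G(10) = mex{4,3,2,1,3} = 0
G(11) = mex{0,4,3,2,4} = 1
G(12) = mex{1,0,4,3,0} = 2
G(13) = mex{2,1,0,4,1} = 3
G(14) = mex{3,2,1,0,2} = 4
G(n+5) = G(n) holds for n = 0,…,6 (a full window of length max(S) = 7), so the sequence is purely periodic with period 5.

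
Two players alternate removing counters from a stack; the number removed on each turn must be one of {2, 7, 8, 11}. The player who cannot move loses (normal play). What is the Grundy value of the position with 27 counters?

2

n :  0  1  2  3  4  5  6  7  8  9 10 11 12 13 14 15 16 17 18 19 20 21 22 23 24 25 26 27
G :  0  0  1  1  0  0  1  1  2  2  0  3  1  2  0  3  1  4  2  0  0  1  1  0  0  1  1  2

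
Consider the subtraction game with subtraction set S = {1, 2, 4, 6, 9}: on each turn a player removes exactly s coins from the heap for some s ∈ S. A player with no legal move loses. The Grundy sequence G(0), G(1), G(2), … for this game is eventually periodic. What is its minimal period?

G(0) = 0
G(1) = mex{0} = 1
G(2) = mex{1,0} = 2
G(3) = mex{2,1} = 0
G(4) = mex{0,2,0} = 1
G(5) = mex{1,0,1} = 2
G(6) = mex{2,1,2,0} = 3
G(7) = mex{3,2,0,1} = 4
G(8) = mex{4,3,1,2} = 0
G(9) = mex{0,4,2,0,0} = 1
G(10) = mex{1,0,3,1,1} = 2
G(11) = mex{2,1,4,2,2} = 0
G(12) = mex{0,2,0,3,0} = 1
G(13) = mex{1,0,1,4,1} = 2
G(14) = mex{2,1,2,0,2} = 3
G(15) = mex{3,2,0,1,3} = 4
G(16) = mex{4,3,1,2,4} = 0
G(17) = mex{0,4,2,0,0} = 1
G(18) = mex{1,0,3,1,1} = 2
G(n+8) = G(n) holds for n = 0,…,8 (a full window of length max(S) = 9), so the sequence is purely periodic with period 8.

8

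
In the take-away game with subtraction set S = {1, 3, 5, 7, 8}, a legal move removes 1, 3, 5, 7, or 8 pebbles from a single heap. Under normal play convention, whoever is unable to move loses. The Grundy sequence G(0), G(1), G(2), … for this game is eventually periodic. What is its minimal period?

G(0) = 0
G(1) = mex{0} = 1
G(2) = mex{1} = 0
G(3) = mex{0,0} = 1
G(4) = mex{1,1} = 0
G(5) = mex{0,0,0} = 1
G(6) = mex{1,1,1} = 0
G(7) = mex{0,0,0,0} = 1
G(8) = mex{1,1,1,1,0} = 2
G(9) = mex{2,0,0,0,1} = 3
G(10) = mex{3,1,1,1,0} = 2
G(11) = mex{2,2,0,0,1} = 3
G(12) = mex{3,3,1,1,0} = 2
G(13) = mex{2,2,2,0,1} = 3
G(14) = mex{3,3,3,1,0} = 2
G(15) = mex{2,2,2,2,1} = 0
G(16) = mex{0,3,3,3,2} = 1
G(17) = mex{1,2,2,2,3} = 0
G(18) = mex{0,0,3,3,2} = 1
G(19) = mex{1,1,2,2,3} = 0
G(20) = mex{0,0,0,3,2} = 1
G(21) = mex{1,1,1,2,3} = 0
G(22) = mex{0,0,0,0,2} = 1
G(23) = mex{1,1,1,1,0} = 2
G(24) = mex{2,0,0,0,1} = 3
G(25) = mex{3,1,1,1,0} = 2
G(26) = mex{2,2,0,0,1} = 3
G(27) = mex{3,3,1,1,0} = 2
G(28) = mex{2,2,2,0,1} = 3
G(29) = mex{3,3,3,1,0} = 2
G(30) = mex{2,2,2,2,1} = 0
G(31) = mex{0,3,3,3,2} = 1
G(n+15) = G(n) holds for n = 0,…,7 (a full window of length max(S) = 8), so the sequence is purely periodic with period 15.

15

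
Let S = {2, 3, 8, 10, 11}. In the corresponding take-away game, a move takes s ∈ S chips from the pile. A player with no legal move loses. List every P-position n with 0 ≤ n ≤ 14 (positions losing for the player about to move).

G(0) = 0
G(1) = mex{} = 0
G(2) = mex{0} = 1
G(3) = mex{0,0} = 1
G(4) = mex{1,0} = 2
G(5) = mex{1,1} = 0
G(6) = mex{2,1} = 0
G(7) = mex{0,2} = 1
G(8) = mex{0,0,0} = 1
G(9) = mex{1,0,0} = 2
G(10) = mex{1,1,1,0} = 2
G(11) = mex{2,1,1,0,0} = 3
G(12) = mex{2,2,2,1,0} = 3
G(13) = mex{3,2,0,1,1} = 4
G(14) = mex{3,3,0,2,1} = 4
P-positions are exactly the n with G(n) = 0.

0, 1, 5, 6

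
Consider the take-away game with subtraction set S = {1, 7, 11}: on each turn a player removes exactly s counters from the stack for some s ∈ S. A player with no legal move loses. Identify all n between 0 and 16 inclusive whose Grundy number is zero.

0, 2, 4, 6, 8, 10, 12, 14, 16

n :  0  1  2  3  4  5  6  7  8  9 10 11 12 13 14 15 16
G :  0  1  0  1  0  1  0  1  0  1  0  1  0  1  0  1  0
P-positions are exactly the n with G(n) = 0.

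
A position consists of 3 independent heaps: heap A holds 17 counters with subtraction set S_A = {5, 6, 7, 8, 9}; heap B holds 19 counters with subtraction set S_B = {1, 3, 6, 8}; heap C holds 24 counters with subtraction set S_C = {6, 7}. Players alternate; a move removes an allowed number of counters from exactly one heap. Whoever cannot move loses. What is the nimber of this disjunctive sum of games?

Heap A, S = {5, 6, 7, 8, 9}:
G(0) = 0
G(1) = mex{} = 0
G(2) = mex{} = 0
G(3) = mex{} = 0
G(4) = mex{} = 0
G(5) = mex{0} = 1
G(6) = mex{0,0} = 1
G(7) = mex{0,0,0} = 1
G(8) = mex{0,0,0,0} = 1
G(9) = mex{0,0,0,0,0} = 1
G(10) = mex{1,0,0,0,0} = 2
G(11) = mex{1,1,0,0,0} = 2
G(12) = mex{1,1,1,0,0} = 2
G(13) = mex{1,1,1,1,0} = 2
G(14) = mex{1,1,1,1,1} = 0
G(15) = mex{2,1,1,1,1} = 0
G(16) = mex{2,2,1,1,1} = 0
G(17) = mex{2,2,2,1,1} = 0
G_A(17) = 0.
Heap B, S = {1, 3, 6, 8}:
n :  0  1  2  3  4  5  6  7  8  9 10 11 12 13 14 15 16 17 18 19
G :  0  1  0  1  0  1  2  3  2  0  1  0  1  0  1  2  3  2  0  1
G_B(19) = 1.
Heap C, S = {6, 7}:
n :  0  1  2  3  4  5  6  7  8  9 10 11 12 13 14 15 16 17 18 19 20 21 22 23 24
G :  0  0  0  0  0  0  1  1  1  1  1  1  2  0  0  0  0  0  0  1  1  1  1  1  1
G_C(24) = 1.
Combined Grundy value = 0 ⊕ 1 ⊕ 1 = 0.

0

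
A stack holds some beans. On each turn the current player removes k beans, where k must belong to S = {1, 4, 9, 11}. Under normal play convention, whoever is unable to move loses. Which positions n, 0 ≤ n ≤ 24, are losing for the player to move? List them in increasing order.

0, 2, 5, 7, 10, 12, 15, 17, 20, 22

n :  0  1  2  3  4  5  6  7  8  9 10 11 12 13 14 15 16 17 18 19 20 21 22 23 24
G :  0  1  0  1  2  0  1  0  1  2  0  1  0  1  2  0  1  0  1  2  0  1  0  1  2
P-positions are exactly the n with G(n) = 0.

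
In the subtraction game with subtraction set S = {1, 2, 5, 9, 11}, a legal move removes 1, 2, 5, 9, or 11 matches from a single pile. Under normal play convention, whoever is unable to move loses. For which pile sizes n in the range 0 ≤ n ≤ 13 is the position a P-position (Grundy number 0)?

G(0) = 0
G(1) = mex{0} = 1
G(2) = mex{1,0} = 2
G(3) = mex{2,1} = 0
G(4) = mex{0,2} = 1
G(5) = mex{1,0,0} = 2
G(6) = mex{2,1,1} = 0
G(7) = mex{0,2,2} = 1
G(8) = mex{1,0,0} = 2
G(9) = mex{2,1,1,0} = 3
G(10) = mex{3,2,2,1} = 0
G(11) = mex{0,3,0,2,0} = 1
G(12) = mex{1,0,1,0,1} = 2
G(13) = mex{2,1,2,1,2} = 0
P-positions are exactly the n with G(n) = 0.

0, 3, 6, 10, 13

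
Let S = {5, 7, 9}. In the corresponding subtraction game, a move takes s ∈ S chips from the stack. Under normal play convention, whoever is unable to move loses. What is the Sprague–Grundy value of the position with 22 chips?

G(0) = 0
G(1) = mex{} = 0
G(2) = mex{} = 0
G(3) = mex{} = 0
G(4) = mex{} = 0
G(5) = mex{0} = 1
G(6) = mex{0} = 1
G(7) = mex{0,0} = 1
G(8) = mex{0,0} = 1
G(9) = mex{0,0,0} = 1
G(10) = mex{1,0,0} = 2
G(11) = mex{1,0,0} = 2
G(12) = mex{1,1,0} = 2
G(13) = mex{1,1,0} = 2
G(14) = mex{1,1,1} = 0
G(15) = mex{2,1,1} = 0
G(16) = mex{2,1,1} = 0
G(17) = mex{2,2,1} = 0
G(18) = mex{2,2,1} = 0
G(19) = mex{0,2,2} = 1
G(20) = mex{0,2,2} = 1
G(21) = mex{0,0,2} = 1
G(22) = mex{0,0,2} = 1

1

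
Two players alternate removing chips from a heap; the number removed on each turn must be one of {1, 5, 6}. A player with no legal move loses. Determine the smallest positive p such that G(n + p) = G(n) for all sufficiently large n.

n :  0  1  2  3  4  5  6  7  8  9 10 11 12 13 14 15 16 17 18 19 20 21 22 23
G :  0  1  0  1  0  1  2  3  2  3  2  0  1  0  1  0  1  2  3  2  3  2  0  1
G(n+11) = G(n) holds for n = 0,…,5 (a full window of length max(S) = 6), so the sequence is purely periodic with period 11.

11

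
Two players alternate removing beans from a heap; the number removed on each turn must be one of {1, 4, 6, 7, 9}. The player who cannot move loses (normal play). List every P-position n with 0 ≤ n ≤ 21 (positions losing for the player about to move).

G(0) = 0
G(1) = mex{0} = 1
G(2) = mex{1} = 0
G(3) = mex{0} = 1
G(4) = mex{1,0} = 2
G(5) = mex{2,1} = 0
G(6) = mex{0,0,0} = 1
G(7) = mex{1,1,1,0} = 2
G(8) = mex{2,2,0,1} = 3
G(9) = mex{3,0,1,0,0} = 2
G(10) = mex{2,1,2,1,1} = 0
G(11) = mex{0,2,0,2,0} = 1
G(12) = mex{1,3,1,0,1} = 2
G(13) = mex{2,2,2,1,2} = 0
G(14) = mex{0,0,3,2,0} = 1
G(15) = mex{1,1,2,3,1} = 0
G(16) = mex{0,2,0,2,2} = 1
G(17) = mex{1,0,1,0,3} = 2
G(18) = mex{2,1,2,1,2} = 0
G(19) = mex{0,0,0,2,0} = 1
G(20) = mex{1,1,1,0,1} = 2
G(21) = mex{2,2,0,1,2} = 3
P-positions are exactly the n with G(n) = 0.

0, 2, 5, 10, 13, 15, 18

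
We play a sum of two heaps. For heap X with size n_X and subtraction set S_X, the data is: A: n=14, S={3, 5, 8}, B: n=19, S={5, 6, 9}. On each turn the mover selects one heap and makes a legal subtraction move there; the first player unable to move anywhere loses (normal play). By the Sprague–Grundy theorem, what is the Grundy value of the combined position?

0

Heap A, S = {3, 5, 8}:
G(0) = 0
G(1) = mex{} = 0
G(2) = mex{} = 0
G(3) = mex{0} = 1
G(4) = mex{0} = 1
G(5) = mex{0,0} = 1
G(6) = mex{1,0} = 2
G(7) = mex{1,0} = 2
G(8) = mex{1,1,0} = 2
G(9) = mex{2,1,0} = 3
G(10) = mex{2,1,0} = 3
G(11) = mex{2,2,1} = 0
G(12) = mex{3,2,1} = 0
G(13) = mex{3,2,1} = 0
G(14) = mex{0,3,2} = 1
G_A(14) = 1.
Heap B, S = {5, 6, 9}:
n :  0  1  2  3  4  5  6  7  8  9 10 11 12 13 14 15 16 17 18 19
G :  0  0  0  0  0  1  1  1  1  1  2  2  2  2  0  0  0  0  0  1
G_B(19) = 1.
Combined Grundy value = 1 ⊕ 1 = 0.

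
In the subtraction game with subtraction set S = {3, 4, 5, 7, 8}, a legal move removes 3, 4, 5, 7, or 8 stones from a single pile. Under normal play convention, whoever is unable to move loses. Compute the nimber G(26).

1

n :  0  1  2  3  4  5  6  7  8  9 10 11 12 13 14 15 16 17 18 19 20 21 22 23 24 25 26
G :  0  0  0  1  1  1  2  2  2  3  3  0  0  0  1  1  1  2  2  2  3  3  0  0  0  1  1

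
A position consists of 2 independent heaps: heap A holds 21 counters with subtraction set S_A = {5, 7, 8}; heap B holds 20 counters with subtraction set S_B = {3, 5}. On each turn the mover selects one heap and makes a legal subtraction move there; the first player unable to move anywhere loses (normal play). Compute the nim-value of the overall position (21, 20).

0

Heap A, S = {5, 7, 8}:
G(0) = 0
G(1) = mex{} = 0
G(2) = mex{} = 0
G(3) = mex{} = 0
G(4) = mex{} = 0
G(5) = mex{0} = 1
G(6) = mex{0} = 1
G(7) = mex{0,0} = 1
G(8) = mex{0,0,0} = 1
G(9) = mex{0,0,0} = 1
G(10) = mex{1,0,0} = 2
G(11) = mex{1,0,0} = 2
G(12) = mex{1,1,0} = 2
G(13) = mex{1,1,1} = 0
G(14) = mex{1,1,1} = 0
G(15) = mex{2,1,1} = 0
G(16) = mex{2,1,1} = 0
G(17) = mex{2,2,1} = 0
G(18) = mex{0,2,2} = 1
G(19) = mex{0,2,2} = 1
G(20) = mex{0,0,2} = 1
G(21) = mex{0,0,0} = 1
G_A(21) = 1.
Heap B, S = {3, 5}:
G(0) = 0
G(1) = mex{} = 0
G(2) = mex{} = 0
G(3) = mex{0} = 1
G(4) = mex{0} = 1
G(5) = mex{0,0} = 1
G(6) = mex{1,0} = 2
G(7) = mex{1,0} = 2
G(8) = mex{1,1} = 0
G(9) = mex{2,1} = 0
G(10) = mex{2,1} = 0
G(11) = mex{0,2} = 1
G(12) = mex{0,2} = 1
G(13) = mex{0,0} = 1
G(14) = mex{1,0} = 2
G(15) = mex{1,0} = 2
G(16) = mex{1,1} = 0
G(17) = mex{2,1} = 0
G(18) = mex{2,1} = 0
G(19) = mex{0,2} = 1
G(20) = mex{0,2} = 1
G_B(20) = 1.
Combined Grundy value = 1 ⊕ 1 = 0.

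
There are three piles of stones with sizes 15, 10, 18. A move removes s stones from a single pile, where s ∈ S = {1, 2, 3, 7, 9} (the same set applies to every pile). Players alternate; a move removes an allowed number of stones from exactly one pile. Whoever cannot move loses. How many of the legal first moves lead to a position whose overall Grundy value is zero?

6

All piles use S = {1, 2, 3, 7, 9}:
G(0) = 0
G(1) = mex{0} = 1
G(2) = mex{1,0} = 2
G(3) = mex{2,1,0} = 3
G(4) = mex{3,2,1} = 0
G(5) = mex{0,3,2} = 1
G(6) = mex{1,0,3} = 2
G(7) = mex{2,1,0,0} = 3
G(8) = mex{3,2,1,1} = 0
G(9) = mex{0,3,2,2,0} = 1
G(10) = mex{1,0,3,3,1} = 2
G(11) = mex{2,1,0,0,2} = 3
G(12) = mex{3,2,1,1,3} = 0
G(13) = mex{0,3,2,2,0} = 1
G(14) = mex{1,0,3,3,1} = 2
G(15) = mex{2,1,0,0,2} = 3
G(16) = mex{3,2,1,1,3} = 0
G(17) = mex{0,3,2,2,0} = 1
G(18) = mex{1,0,3,3,1} = 2
Pile A: G(15) = 3.
Pile B: G(10) = 2.
Pile C: G(18) = 2.
Combined Grundy value = 3 ⊕ 2 ⊕ 2 = 3.
A winning move leaves total XOR = 0, i.e. changes one component's Grundy value g to g ⊕ X where X is the current total.
Pile A: need g' = 3⊕3 = 0. Options: 15−1→G=2, 15−2→G=1, 15−3→G=0, 15−7→G=0, 15−9→G=2. Hits: 2.
Pile B: need g' = 2⊕3 = 1. Options: 10−1→G=1, 10−2→G=0, 10−3→G=3, 10−7→G=3, 10−9→G=1. Hits: 2.
Pile C: need g' = 2⊕3 = 1. Options: 18−1→G=1, 18−2→G=0, 18−3→G=3, 18−7→G=3, 18−9→G=1. Hits: 2.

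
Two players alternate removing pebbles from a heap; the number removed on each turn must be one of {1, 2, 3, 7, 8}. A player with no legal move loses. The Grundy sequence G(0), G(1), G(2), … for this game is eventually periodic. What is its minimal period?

9

n :  0  1  2  3  4  5  6  7  8  9 10 11 12 13 14 15 16 17 18 19
G :  0  1  2  3  0  1  2  3  4  0  1  2  3  0  1  2  3  4  0  1
G(n+9) = G(n) holds for n = 0,…,7 (a full window of length max(S) = 8), so the sequence is purely periodic with period 9.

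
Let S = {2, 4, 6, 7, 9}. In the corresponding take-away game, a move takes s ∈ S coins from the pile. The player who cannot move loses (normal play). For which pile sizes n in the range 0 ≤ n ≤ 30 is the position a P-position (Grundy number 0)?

0, 1, 11, 12, 22, 23

n :  0  1  2  3  4  5  6  7  8  9 10 11 12 13 14 15 16 17 18 19 20 21 22 23 24 25 26 27 28 29 30
G :  0  0  1  1  2  2  3  3  4  4  5  0  0  1  1  2  2  3  3  4  4  5  0  0  1  1  2  2  3  3  4
P-positions are exactly the n with G(n) = 0.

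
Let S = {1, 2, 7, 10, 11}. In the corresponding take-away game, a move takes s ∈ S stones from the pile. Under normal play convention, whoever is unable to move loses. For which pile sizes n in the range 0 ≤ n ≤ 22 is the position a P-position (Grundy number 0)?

0, 3, 6, 9, 12, 15, 18, 21

n :  0  1  2  3  4  5  6  7  8  9 10 11 12 13 14 15 16 17 18 19 20 21 22
G :  0  1  2  0  1  2  0  1  2  0  1  2  0  1  2  0  1  2  0  1  2  0  1
P-positions are exactly the n with G(n) = 0.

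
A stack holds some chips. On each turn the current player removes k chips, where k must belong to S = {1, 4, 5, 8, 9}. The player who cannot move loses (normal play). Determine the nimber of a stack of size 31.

3

n :  0  1  2  3  4  5  6  7  8  9 10 11 12 13 14 15 16 17 18 19 20 21 22 23 24 25 26 27 28 29 30 31
G :  0  1  0  1  2  3  2  3  4  5  4  5  0  1  0  1  2  3  2  3  4  5  4  5  0  1  0  1  2  3  2  3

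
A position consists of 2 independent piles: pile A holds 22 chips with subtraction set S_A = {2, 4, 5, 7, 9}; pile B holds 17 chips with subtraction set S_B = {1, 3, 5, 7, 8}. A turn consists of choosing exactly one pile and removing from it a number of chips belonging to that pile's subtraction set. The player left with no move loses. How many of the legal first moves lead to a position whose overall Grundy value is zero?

0

Pile A, S = {2, 4, 5, 7, 9}:
G(0) = 0
G(1) = mex{} = 0
G(2) = mex{0} = 1
G(3) = mex{0} = 1
G(4) = mex{1,0} = 2
G(5) = mex{1,0,0} = 2
G(6) = mex{2,1,0} = 3
G(7) = mex{2,1,1,0} = 3
G(8) = mex{3,2,1,0} = 4
G(9) = mex{3,2,2,1,0} = 4
G(10) = mex{4,3,2,1,0} = 5
G(11) = mex{4,3,3,2,1} = 0
G(12) = mex{5,4,3,2,1} = 0
G(13) = mex{0,4,4,3,2} = 1
G(14) = mex{0,5,4,3,2} = 1
G(15) = mex{1,0,5,4,3} = 2
G(16) = mex{1,0,0,4,3} = 2
G(17) = mex{2,1,0,5,4} = 3
G(18) = mex{2,1,1,0,4} = 3
G(19) = mex{3,2,1,0,5} = 4
G(20) = mex{3,2,2,1,0} = 4
G(21) = mex{4,3,2,1,0} = 5
G(22) = mex{4,3,3,2,1} = 0
G_A(22) = 0.
Pile B, S = {1, 3, 5, 7, 8}:
G(0) = 0
G(1) = mex{0} = 1
G(2) = mex{1} = 0
G(3) = mex{0,0} = 1
G(4) = mex{1,1} = 0
G(5) = mex{0,0,0} = 1
G(6) = mex{1,1,1} = 0
G(7) = mex{0,0,0,0} = 1
G(8) = mex{1,1,1,1,0} = 2
G(9) = mex{2,0,0,0,1} = 3
G(10) = mex{3,1,1,1,0} = 2
G(11) = mex{2,2,0,0,1} = 3
G(12) = mex{3,3,1,1,0} = 2
G(13) = mex{2,2,2,0,1} = 3
G(14) = mex{3,3,3,1,0} = 2
G(15) = mex{2,2,2,2,1} = 0
G(16) = mex{0,3,3,3,2} = 1
G(17) = mex{1,2,2,2,3} = 0
G_B(17) = 0.
Combined Grundy value = 0 ⊕ 0 = 0.
A winning move leaves total XOR = 0, i.e. changes one component's Grundy value g to g ⊕ X where X is the current total.
Pile A: target g' = 0⊕0 = 0, but every legal move changes the Grundy value (mex property), so 0 moves.
Pile B: target g' = 0⊕0 = 0, but every legal move changes the Grundy value (mex property), so 0 moves.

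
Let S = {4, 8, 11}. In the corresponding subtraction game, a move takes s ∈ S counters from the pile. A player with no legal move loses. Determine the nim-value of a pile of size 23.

G(0) = 0
G(1) = mex{} = 0
G(2) = mex{} = 0
G(3) = mex{} = 0
G(4) = mex{0} = 1
G(5) = mex{0} = 1
G(6) = mex{0} = 1
G(7) = mex{0} = 1
G(8) = mex{1,0} = 2
G(9) = mex{1,0} = 2
G(10) = mex{1,0} = 2
G(11) = mex{1,0,0} = 2
G(12) = mex{2,1,0} = 3
G(13) = mex{2,1,0} = 3
G(14) = mex{2,1,0} = 3
G(15) = mex{2,1,1} = 0
G(16) = mex{3,2,1} = 0
G(17) = mex{3,2,1} = 0
G(18) = mex{3,2,1} = 0
G(19) = mex{0,2,2} = 1
G(20) = mex{0,3,2} = 1
G(21) = mex{0,3,2} = 1
G(22) = mex{0,3,2} = 1
G(23) = mex{1,0,3} = 2

2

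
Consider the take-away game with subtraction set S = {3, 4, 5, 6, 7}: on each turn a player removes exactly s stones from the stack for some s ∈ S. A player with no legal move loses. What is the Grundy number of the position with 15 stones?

1

n :  0  1  2  3  4  5  6  7  8  9 10 11 12 13 14 15
G :  0  0  0  1  1  1  2  2  2  3  0  0  0  1  1  1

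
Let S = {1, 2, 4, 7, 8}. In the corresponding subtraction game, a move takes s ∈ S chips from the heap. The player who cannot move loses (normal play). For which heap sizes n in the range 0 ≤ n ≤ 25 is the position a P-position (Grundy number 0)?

n :  0  1  2  3  4  5  6  7  8  9 10 11 12 13 14 15 16 17 18 19 20 21 22 23 24 25
G :  0  1  2  0  1  2  0  1  2  0  1  2  0  1  2  0  1  2  0  1  2  0  1  2  0  1
P-positions are exactly the n with G(n) = 0.

0, 3, 6, 9, 12, 15, 18, 21, 24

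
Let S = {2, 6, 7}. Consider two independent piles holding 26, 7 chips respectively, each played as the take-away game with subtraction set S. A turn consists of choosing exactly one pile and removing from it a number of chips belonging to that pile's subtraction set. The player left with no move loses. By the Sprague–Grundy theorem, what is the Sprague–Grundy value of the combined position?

1

All piles use S = {2, 6, 7}:
G(0) = 0
G(1) = mex{} = 0
G(2) = mex{0} = 1
G(3) = mex{0} = 1
G(4) = mex{1} = 0
G(5) = mex{1} = 0
G(6) = mex{0,0} = 1
G(7) = mex{0,0,0} = 1
G(8) = mex{1,1,0} = 2
G(9) = mex{1,1,1} = 0
G(10) = mex{2,0,1} = 3
G(11) = mex{0,0,0} = 1
G(12) = mex{3,1,0} = 2
G(13) = mex{1,1,1} = 0
G(14) = mex{2,2,1} = 0
G(15) = mex{0,0,2} = 1
G(16) = mex{0,3,0} = 1
G(17) = mex{1,1,3} = 0
G(18) = mex{1,2,1} = 0
G(19) = mex{0,0,2} = 1
G(20) = mex{0,0,0} = 1
G(21) = mex{1,1,0} = 2
G(22) = mex{1,1,1} = 0
G(23) = mex{2,0,1} = 3
G(24) = mex{0,0,0} = 1
G(25) = mex{3,1,0} = 2
G(26) = mex{1,1,1} = 0
Pile A: G(26) = 0.
Pile B: G(7) = 1.
Combined Grundy value = 0 ⊕ 1 = 1.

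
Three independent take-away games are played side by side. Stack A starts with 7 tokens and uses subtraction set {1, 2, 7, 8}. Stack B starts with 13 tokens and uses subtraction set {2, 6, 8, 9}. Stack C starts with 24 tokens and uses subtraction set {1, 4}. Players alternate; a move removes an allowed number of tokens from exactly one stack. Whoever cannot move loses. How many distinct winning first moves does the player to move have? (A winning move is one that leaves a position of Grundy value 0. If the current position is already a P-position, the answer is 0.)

3

Stack A, S = {1, 2, 7, 8}:
n : 0 1 2 3 4 5 6 7
G : 0 1 2 0 1 2 0 1
G_A(7) = 1.
Stack B, S = {2, 6, 8, 9}:
G(0) = 0
G(1) = mex{} = 0
G(2) = mex{0} = 1
G(3) = mex{0} = 1
G(4) = mex{1} = 0
G(5) = mex{1} = 0
G(6) = mex{0,0} = 1
G(7) = mex{0,0} = 1
G(8) = mex{1,1,0} = 2
G(9) = mex{1,1,0,0} = 2
G(10) = mex{2,0,1,0} = 3
G(11) = mex{2,0,1,1} = 3
G(12) = mex{3,1,0,1} = 2
G(13) = mex{3,1,0,0} = 2
G_B(13) = 2.
Stack C, S = {1, 4}:
n :  0  1  2  3  4  5  6  7  8  9 10 11 12 13 14 15 16 17 18 19 20 21 22 23 24
G :  0  1  0  1  2  0  1  0  1  2  0  1  0  1  2  0  1  0  1  2  0  1  0  1  2
G_C(24) = 2.
Combined Grundy value = 1 ⊕ 2 ⊕ 2 = 1.
A winning move leaves total XOR = 0, i.e. changes one component's Grundy value g to g ⊕ X where X is the current total.
Stack A: need g' = 1⊕1 = 0. Options: 7−1→G=0, 7−2→G=2, 7−7→G=0. Hits: 2.
Stack B: need g' = 2⊕1 = 3. Options: 13−2→G=3, 13−6→G=1, 13−8→G=0, 13−9→G=0. Hits: 1.
Stack C: need g' = 2⊕1 = 3. Options: 24−1→G=1, 24−4→G=0. Hits: 0.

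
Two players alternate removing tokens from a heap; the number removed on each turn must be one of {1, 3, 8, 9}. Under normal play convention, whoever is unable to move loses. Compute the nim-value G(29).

3

G(0) = 0
G(1) = mex{0} = 1
G(2) = mex{1} = 0
G(3) = mex{0,0} = 1
G(4) = mex{1,1} = 0
G(5) = mex{0,0} = 1
G(6) = mex{1,1} = 0
G(7) = mex{0,0} = 1
G(8) = mex{1,1,0} = 2
G(9) = mex{2,0,1,0} = 3
G(10) = mex{3,1,0,1} = 2
G(11) = mex{2,2,1,0} = 3
G(12) = mex{3,3,0,1} = 2
G(13) = mex{2,2,1,0} = 3
G(14) = mex{3,3,0,1} = 2
G(15) = mex{2,2,1,0} = 3
G(16) = mex{3,3,2,1} = 0
G(17) = mex{0,2,3,2} = 1
G(18) = mex{1,3,2,3} = 0
G(19) = mex{0,0,3,2} = 1
G(20) = mex{1,1,2,3} = 0
G(21) = mex{0,0,3,2} = 1
G(22) = mex{1,1,2,3} = 0
G(23) = mex{0,0,3,2} = 1
G(24) = mex{1,1,0,3} = 2
G(25) = mex{2,0,1,0} = 3
G(26) = mex{3,1,0,1} = 2
G(27) = mex{2,2,1,0} = 3
G(28) = mex{3,3,0,1} = 2
G(29) = mex{2,2,1,0} = 3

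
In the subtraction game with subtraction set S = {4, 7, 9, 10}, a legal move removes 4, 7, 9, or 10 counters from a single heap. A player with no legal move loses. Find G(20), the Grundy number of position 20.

1

G(0) = 0
G(1) = mex{} = 0
G(2) = mex{} = 0
G(3) = mex{} = 0
G(4) = mex{0} = 1
G(5) = mex{0} = 1
G(6) = mex{0} = 1
G(7) = mex{0,0} = 1
G(8) = mex{1,0} = 2
G(9) = mex{1,0,0} = 2
G(10) = mex{1,0,0,0} = 2
G(11) = mex{1,1,0,0} = 2
G(12) = mex{2,1,0,0} = 3
G(13) = mex{2,1,1,0} = 3
G(14) = mex{2,1,1,1} = 0
G(15) = mex{2,2,1,1} = 0
G(16) = mex{3,2,1,1} = 0
G(17) = mex{3,2,2,1} = 0
G(18) = mex{0,2,2,2} = 1
G(19) = mex{0,3,2,2} = 1
G(20) = mex{0,3,2,2} = 1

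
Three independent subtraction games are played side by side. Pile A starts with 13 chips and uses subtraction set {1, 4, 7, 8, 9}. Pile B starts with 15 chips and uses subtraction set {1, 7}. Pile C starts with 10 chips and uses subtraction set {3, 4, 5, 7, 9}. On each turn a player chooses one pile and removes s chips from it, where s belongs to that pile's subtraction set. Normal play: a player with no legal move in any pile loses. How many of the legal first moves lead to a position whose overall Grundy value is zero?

Pile A, S = {1, 4, 7, 8, 9}:
G(0) = 0
G(1) = mex{0} = 1
G(2) = mex{1} = 0
G(3) = mex{0} = 1
G(4) = mex{1,0} = 2
G(5) = mex{2,1} = 0
G(6) = mex{0,0} = 1
G(7) = mex{1,1,0} = 2
G(8) = mex{2,2,1,0} = 3
G(9) = mex{3,0,0,1,0} = 2
G(10) = mex{2,1,1,0,1} = 3
G(11) = mex{3,2,2,1,0} = 4
G(12) = mex{4,3,0,2,1} = 5
G(13) = mex{5,2,1,0,2} = 3
G_A(13) = 3.
Pile B, S = {1, 7}:
n :  0  1  2  3  4  5  6  7  8  9 10 11 12 13 14 15
G :  0  1  0  1  0  1  0  1  0  1  0  1  0  1  0  1
G_B(15) = 1.
Pile C, S = {3, 4, 5, 7, 9}:
n :  0  1  2  3  4  5  6  7  8  9 10
G :  0  0  0  1  1  1  2  2  2  3  3
G_C(10) = 3.
Combined Grundy value = 3 ⊕ 1 ⊕ 3 = 1.
A winning move leaves total XOR = 0, i.e. changes one component's Grundy value g to g ⊕ X where X is the current total.
Pile A: need g' = 3⊕1 = 2. Options: 13−1→G=5, 13−4→G=2, 13−7→G=1, 13−8→G=0, 13−9→G=2. Hits: 2.
Pile B: need g' = 1⊕1 = 0. Options: 15−1→G=0, 15−7→G=0. Hits: 2.
Pile C: need g' = 3⊕1 = 2. Options: 10−3→G=2, 10−4→G=2, 10−5→G=1, 10−7→G=1, 10−9→G=0. Hits: 2.

6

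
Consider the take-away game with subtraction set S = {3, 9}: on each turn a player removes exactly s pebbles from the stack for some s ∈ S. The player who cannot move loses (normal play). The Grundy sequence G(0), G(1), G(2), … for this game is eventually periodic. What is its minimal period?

n :  0  1  2  3  4  5  6  7  8  9 10 11 12 13 14 15 16
G :  0  0  0  1  1  1  0  0  0  1  1  1  0  0  0  1  1
G(n+6) = G(n) holds for n = 0,…,8 (a full window of length max(S) = 9), so the sequence is purely periodic with period 6.

6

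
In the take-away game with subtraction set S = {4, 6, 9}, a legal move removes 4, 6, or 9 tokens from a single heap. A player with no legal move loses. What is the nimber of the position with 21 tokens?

n :  0  1  2  3  4  5  6  7  8  9 10 11 12 13 14 15 16 17 18 19 20 21
G :  0  0  0  0  1  1  1  1  2  2  2  2  3  0  0  0  0  1  1  1  1  2

2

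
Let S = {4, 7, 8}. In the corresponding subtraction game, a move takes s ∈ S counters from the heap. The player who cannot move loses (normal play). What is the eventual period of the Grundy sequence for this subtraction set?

12

n :  0  1  2  3  4  5  6  7  8  9 10 11 12 13 14 15 16 17 18 19 20 21 22 23 24 25
G :  0  0  0  0  1  1  1  1  2  2  2  2  0  0  0  0  1  1  1  1  2  2  2  2  0  0
G(n+12) = G(n) holds for n = 0,…,7 (a full window of length max(S) = 8), so the sequence is purely periodic with period 12.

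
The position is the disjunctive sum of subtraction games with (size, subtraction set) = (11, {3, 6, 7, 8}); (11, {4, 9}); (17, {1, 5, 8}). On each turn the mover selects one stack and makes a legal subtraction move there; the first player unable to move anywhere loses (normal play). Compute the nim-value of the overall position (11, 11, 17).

2

Stack A, S = {3, 6, 7, 8}:
G(0) = 0
G(1) = mex{} = 0
G(2) = mex{} = 0
G(3) = mex{0} = 1
G(4) = mex{0} = 1
G(5) = mex{0} = 1
G(6) = mex{1,0} = 2
G(7) = mex{1,0,0} = 2
G(8) = mex{1,0,0,0} = 2
G(9) = mex{2,1,0,0} = 3
G(10) = mex{2,1,1,0} = 3
G(11) = mex{2,1,1,1} = 0
G_A(11) = 0.
Stack B, S = {4, 9}:
G(0) = 0
G(1) = mex{} = 0
G(2) = mex{} = 0
G(3) = mex{} = 0
G(4) = mex{0} = 1
G(5) = mex{0} = 1
G(6) = mex{0} = 1
G(7) = mex{0} = 1
G(8) = mex{1} = 0
G(9) = mex{1,0} = 2
G(10) = mex{1,0} = 2
G(11) = mex{1,0} = 2
G_B(11) = 2.
Stack C, S = {1, 5, 8}:
n :  0  1  2  3  4  5  6  7  8  9 10 11 12 13 14 15 16 17
G :  0  1  0  1  0  1  0  1  2  3  2  3  2  0  1  0  1  0
G_C(17) = 0.
Combined Grundy value = 0 ⊕ 2 ⊕ 0 = 2.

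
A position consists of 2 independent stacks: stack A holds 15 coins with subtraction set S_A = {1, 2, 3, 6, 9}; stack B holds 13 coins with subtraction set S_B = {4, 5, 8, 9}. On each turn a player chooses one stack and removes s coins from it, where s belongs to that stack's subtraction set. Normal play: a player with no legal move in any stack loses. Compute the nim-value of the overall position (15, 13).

Stack A, S = {1, 2, 3, 6, 9}:
G(0) = 0
G(1) = mex{0} = 1
G(2) = mex{1,0} = 2
G(3) = mex{2,1,0} = 3
G(4) = mex{3,2,1} = 0
G(5) = mex{0,3,2} = 1
G(6) = mex{1,0,3,0} = 2
G(7) = mex{2,1,0,1} = 3
G(8) = mex{3,2,1,2} = 0
G(9) = mex{0,3,2,3,0} = 1
G(10) = mex{1,0,3,0,1} = 2
G(11) = mex{2,1,0,1,2} = 3
G(12) = mex{3,2,1,2,3} = 0
G(13) = mex{0,3,2,3,0} = 1
G(14) = mex{1,0,3,0,1} = 2
G(15) = mex{2,1,0,1,2} = 3
G_A(15) = 3.
Stack B, S = {4, 5, 8, 9}:
G(0) = 0
G(1) = mex{} = 0
G(2) = mex{} = 0
G(3) = mex{} = 0
G(4) = mex{0} = 1
G(5) = mex{0,0} = 1
G(6) = mex{0,0} = 1
G(7) = mex{0,0} = 1
G(8) = mex{1,0,0} = 2
G(9) = mex{1,1,0,0} = 2
G(10) = mex{1,1,0,0} = 2
G(11) = mex{1,1,0,0} = 2
G(12) = mex{2,1,1,0} = 3
G(13) = mex{2,2,1,1} = 0
G_B(13) = 0.
Combined Grundy value = 3 ⊕ 0 = 3.

3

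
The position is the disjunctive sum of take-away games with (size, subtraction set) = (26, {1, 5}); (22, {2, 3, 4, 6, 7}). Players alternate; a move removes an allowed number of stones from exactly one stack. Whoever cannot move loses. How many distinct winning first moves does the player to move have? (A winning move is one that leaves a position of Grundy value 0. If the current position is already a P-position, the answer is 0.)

2

Stack A, S = {1, 5}:
G(0) = 0
G(1) = mex{0} = 1
G(2) = mex{1} = 0
G(3) = mex{0} = 1
G(4) = mex{1} = 0
G(5) = mex{0,0} = 1
G(6) = mex{1,1} = 0
G(7) = mex{0,0} = 1
G(8) = mex{1,1} = 0
G(9) = mex{0,0} = 1
G(10) = mex{1,1} = 0
G(11) = mex{0,0} = 1
G(12) = mex{1,1} = 0
G(13) = mex{0,0} = 1
G(14) = mex{1,1} = 0
G(15) = mex{0,0} = 1
G(16) = mex{1,1} = 0
G(17) = mex{0,0} = 1
G(18) = mex{1,1} = 0
G(19) = mex{0,0} = 1
G(20) = mex{1,1} = 0
G(21) = mex{0,0} = 1
G(22) = mex{1,1} = 0
G(23) = mex{0,0} = 1
G(24) = mex{1,1} = 0
G(25) = mex{0,0} = 1
G(26) = mex{1,1} = 0
G_A(26) = 0.
Stack B, S = {2, 3, 4, 6, 7}:
n :  0  1  2  3  4  5  6  7  8  9 10 11 12 13 14 15 16 17 18 19 20 21 22
G :  0  0  1  1  2  2  3  3  4  0  0  1  1  2  2  3  3  4  0  0  1  1  2
G_B(22) = 2.
Combined Grundy value = 0 ⊕ 2 = 2.
A winning move leaves total XOR = 0, i.e. changes one component's Grundy value g to g ⊕ X where X is the current total.
Stack A: need g' = 0⊕2 = 2. Options: 26−1→G=1, 26−5→G=1. Hits: 0.
Stack B: need g' = 2⊕2 = 0. Options: 22−2→G=1, 22−3→G=0, 22−4→G=0, 22−6→G=3, 22−7→G=3. Hits: 2.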